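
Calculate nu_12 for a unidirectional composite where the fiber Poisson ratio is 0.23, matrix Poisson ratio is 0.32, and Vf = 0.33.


nu_12 = nu_f*Vf + nu_m*(1-Vf) = 0.23*0.33 + 0.32*0.67 = 0.2903

0.2903


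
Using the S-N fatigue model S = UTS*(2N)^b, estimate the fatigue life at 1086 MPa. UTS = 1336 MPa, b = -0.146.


N = 0.5 * (S/UTS)^(1/b) = 0.5 * (1086/1336)^(1/-0.146) = 2.0666 cycles

2.0666 cycles


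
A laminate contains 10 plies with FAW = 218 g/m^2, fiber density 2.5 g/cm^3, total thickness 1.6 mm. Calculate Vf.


Vf = n * FAW / (rho_f * h * 1000) = 10 * 218 / (2.5 * 1.6 * 1000) = 0.545

0.545


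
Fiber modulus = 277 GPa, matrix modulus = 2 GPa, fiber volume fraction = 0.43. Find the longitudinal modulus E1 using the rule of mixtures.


E1 = Ef*Vf + Em*(1-Vf) = 277*0.43 + 2*0.57 = 120.25 GPa

120.25 GPa


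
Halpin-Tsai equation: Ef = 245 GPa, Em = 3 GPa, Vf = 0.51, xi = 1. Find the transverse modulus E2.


eta = (Ef/Em - 1)/(Ef/Em + xi) = (81.6667 - 1)/(81.6667 + 1) = 0.9758
E2 = Em*(1+xi*eta*Vf)/(1-eta*Vf) = 8.94 GPa

8.94 GPa


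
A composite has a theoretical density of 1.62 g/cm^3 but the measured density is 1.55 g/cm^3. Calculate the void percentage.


Void% = (rho_theo - rho_actual)/rho_theo * 100 = (1.62 - 1.55)/1.62 * 100 = 4.32%

4.32%


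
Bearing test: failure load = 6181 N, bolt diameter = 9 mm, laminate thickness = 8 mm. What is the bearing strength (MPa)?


sigma_br = F/(d*h) = 6181/(9*8) = 85.8 MPa

85.8 MPa


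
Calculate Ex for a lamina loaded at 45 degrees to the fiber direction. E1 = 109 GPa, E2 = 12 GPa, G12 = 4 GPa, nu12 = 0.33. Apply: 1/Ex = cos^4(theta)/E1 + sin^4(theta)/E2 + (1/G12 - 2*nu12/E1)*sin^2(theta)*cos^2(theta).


cos^4(45) = 0.25, sin^4(45) = 0.25, sin^2(45)*cos^2(45) = 0.25
1/G12 - 2*nu12/E1 = 1/4 - 2*0.33/109 = 0.243945 GPa^-1
1/Ex = 0.25/109 + 0.25/12 + 0.243945*0.25 = 0.0841132 GPa^-1
Ex = 11.89 GPa

11.89 GPa


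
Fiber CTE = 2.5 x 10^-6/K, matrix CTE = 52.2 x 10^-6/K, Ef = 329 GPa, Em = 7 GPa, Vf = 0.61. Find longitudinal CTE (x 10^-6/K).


E1 = Ef*Vf + Em*(1-Vf) = 203.42
alpha_1 = (alpha_f*Ef*Vf + alpha_m*Em*(1-Vf))/E1 = 3.17 x 10^-6/K

3.17 x 10^-6/K


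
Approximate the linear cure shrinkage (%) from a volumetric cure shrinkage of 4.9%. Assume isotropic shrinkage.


Linear shrinkage ≈ vol_shrink/3 = 4.9/3 = 1.633%

1.633%


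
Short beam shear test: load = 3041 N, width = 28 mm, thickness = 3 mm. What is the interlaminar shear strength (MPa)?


ILSS = 3F/(4bh) = 3*3041/(4*28*3) = 27.15 MPa

27.15 MPa


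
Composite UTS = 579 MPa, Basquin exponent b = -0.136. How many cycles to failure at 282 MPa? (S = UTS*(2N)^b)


N = 0.5 * (S/UTS)^(1/b) = 0.5 * (282/579)^(1/-0.136) = 99.1392 cycles

99.1392 cycles


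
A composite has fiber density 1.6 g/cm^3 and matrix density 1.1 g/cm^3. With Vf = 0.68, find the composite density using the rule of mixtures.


rho_c = rho_f*Vf + rho_m*(1-Vf) = 1.6*0.68 + 1.1*0.32 = 1.44 g/cm^3

1.44 g/cm^3


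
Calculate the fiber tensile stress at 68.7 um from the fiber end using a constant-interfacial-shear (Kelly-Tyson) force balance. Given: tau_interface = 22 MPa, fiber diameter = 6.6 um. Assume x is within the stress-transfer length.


Force balance: sigma_f * (pi*d^2/4) = tau * (pi*d) * x  ->  sigma_f = 4 * tau * x / d
sigma_f = 4 * 22 * 68.7 / 6.6 = 916.0 MPa

916.0 MPa


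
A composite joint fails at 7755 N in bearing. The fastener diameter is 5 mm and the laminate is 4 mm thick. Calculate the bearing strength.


sigma_br = F/(d*h) = 7755/(5*4) = 387.8 MPa

387.8 MPa


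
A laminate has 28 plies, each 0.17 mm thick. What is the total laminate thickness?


h = n * t_ply = 28 * 0.17 = 4.76 mm

4.76 mm


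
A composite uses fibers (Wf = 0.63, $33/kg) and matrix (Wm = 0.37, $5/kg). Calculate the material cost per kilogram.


Cost = cost_f*Wf + cost_m*Wm = 33*0.63 + 5*0.37 = $22.64/kg

$22.64/kg


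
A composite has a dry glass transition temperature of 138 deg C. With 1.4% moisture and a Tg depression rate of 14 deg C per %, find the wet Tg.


Tg_wet = Tg_dry - k*moisture = 138 - 14*1.4 = 118.4 deg C

118.4 deg C


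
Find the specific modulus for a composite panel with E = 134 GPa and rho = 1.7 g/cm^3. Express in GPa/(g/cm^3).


Specific stiffness = E/rho = 134/1.7 = 78.8 GPa/(g/cm^3)

78.8 GPa/(g/cm^3)


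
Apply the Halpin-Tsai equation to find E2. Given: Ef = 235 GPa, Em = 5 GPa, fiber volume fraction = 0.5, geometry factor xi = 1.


eta = (Ef/Em - 1)/(Ef/Em + xi) = (47.0 - 1)/(47.0 + 1) = 0.9583
E2 = Em*(1+xi*eta*Vf)/(1-eta*Vf) = 14.2 GPa

14.2 GPa


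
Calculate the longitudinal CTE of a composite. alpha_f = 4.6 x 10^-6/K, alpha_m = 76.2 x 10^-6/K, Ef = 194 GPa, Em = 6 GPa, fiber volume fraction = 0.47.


E1 = Ef*Vf + Em*(1-Vf) = 94.36
alpha_1 = (alpha_f*Ef*Vf + alpha_m*Em*(1-Vf))/E1 = 7.01 x 10^-6/K

7.01 x 10^-6/K


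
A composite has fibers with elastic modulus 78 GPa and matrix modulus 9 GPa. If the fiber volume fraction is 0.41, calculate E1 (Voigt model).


E1 = Ef*Vf + Em*(1-Vf) = 78*0.41 + 9*0.59 = 37.29 GPa

37.29 GPa


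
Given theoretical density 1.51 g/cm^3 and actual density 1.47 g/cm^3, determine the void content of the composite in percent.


Void% = (rho_theo - rho_actual)/rho_theo * 100 = (1.51 - 1.47)/1.51 * 100 = 2.65%

2.65%


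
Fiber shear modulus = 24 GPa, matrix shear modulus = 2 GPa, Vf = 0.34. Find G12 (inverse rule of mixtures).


1/G12 = Vf/Gf + (1-Vf)/Gm = 0.34/24 + 0.66/2
G12 = 2.91 GPa

2.91 GPa


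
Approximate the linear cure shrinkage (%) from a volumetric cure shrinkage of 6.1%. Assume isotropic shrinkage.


Linear shrinkage ≈ vol_shrink/3 = 6.1/3 = 2.033%

2.033%


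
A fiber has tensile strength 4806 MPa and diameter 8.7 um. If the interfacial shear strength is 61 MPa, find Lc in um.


Lc = sigma_f * d / (2 * tau_i) = 4806 * 8.7 / (2 * 61) = 342.7 um

342.7 um


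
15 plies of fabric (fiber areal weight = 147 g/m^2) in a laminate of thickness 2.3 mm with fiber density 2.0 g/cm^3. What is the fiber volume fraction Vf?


Vf = n * FAW / (rho_f * h * 1000) = 15 * 147 / (2.0 * 2.3 * 1000) = 0.4793

0.4793


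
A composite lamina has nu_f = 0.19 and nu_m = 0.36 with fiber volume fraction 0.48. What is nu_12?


nu_12 = nu_f*Vf + nu_m*(1-Vf) = 0.19*0.48 + 0.36*0.52 = 0.2784

0.2784


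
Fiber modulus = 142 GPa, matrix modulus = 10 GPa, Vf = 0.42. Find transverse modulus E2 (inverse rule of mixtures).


1/E2 = Vf/Ef + (1-Vf)/Em = 0.42/142 + 0.58/10
E2 = 16.4 GPa

16.4 GPa


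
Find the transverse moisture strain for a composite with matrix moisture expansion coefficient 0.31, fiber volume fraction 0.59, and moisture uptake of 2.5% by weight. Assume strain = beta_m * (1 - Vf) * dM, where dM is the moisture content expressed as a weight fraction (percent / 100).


dM = 2.5/100 = 0.025
strain = beta_m * (1-Vf) * dM = 0.31 * 0.41 * 0.025 = 0.0031775

0.0031775


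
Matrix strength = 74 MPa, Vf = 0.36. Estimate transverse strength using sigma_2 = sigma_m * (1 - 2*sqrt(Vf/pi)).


factor = 1 - 2*sqrt(0.36/pi) = 0.323
sigma_2 = 74 * 0.323 = 23.9 MPa

23.9 MPa


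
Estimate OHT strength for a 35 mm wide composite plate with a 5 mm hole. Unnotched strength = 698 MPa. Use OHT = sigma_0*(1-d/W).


OHT = sigma_0*(1-d/W) = 698*(1-5/35) = 598.3 MPa

598.3 MPa


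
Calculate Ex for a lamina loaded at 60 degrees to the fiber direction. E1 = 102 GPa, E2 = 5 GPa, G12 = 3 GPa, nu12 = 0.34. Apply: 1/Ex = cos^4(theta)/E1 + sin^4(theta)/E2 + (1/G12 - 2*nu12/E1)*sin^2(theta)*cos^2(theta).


cos^4(60) = 0.0625, sin^4(60) = 0.5625, sin^2(60)*cos^2(60) = 0.1875
1/G12 - 2*nu12/E1 = 1/3 - 2*0.34/102 = 0.326667 GPa^-1
1/Ex = 0.0625/102 + 0.5625/5 + 0.326667*0.1875 = 0.1743627 GPa^-1
Ex = 5.74 GPa

5.74 GPa


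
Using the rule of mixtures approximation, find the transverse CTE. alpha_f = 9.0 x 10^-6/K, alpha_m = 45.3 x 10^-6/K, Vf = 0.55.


alpha_2 = alpha_f*Vf + alpha_m*(1-Vf) = 9.0*0.55 + 45.3*0.45 = 25.3 x 10^-6/K

25.3 x 10^-6/K


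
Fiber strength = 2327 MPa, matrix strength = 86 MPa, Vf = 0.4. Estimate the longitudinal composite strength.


sigma_1 = sigma_f*Vf + sigma_m*(1-Vf) = 2327*0.4 + 86*0.6 = 982.4 MPa

982.4 MPa


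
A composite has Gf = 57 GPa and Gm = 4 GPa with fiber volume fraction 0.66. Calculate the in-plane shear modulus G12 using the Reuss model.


1/G12 = Vf/Gf + (1-Vf)/Gm = 0.66/57 + 0.34/4
G12 = 10.35 GPa

10.35 GPa


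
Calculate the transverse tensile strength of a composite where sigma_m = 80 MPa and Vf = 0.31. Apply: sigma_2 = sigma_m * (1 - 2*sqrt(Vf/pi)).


factor = 1 - 2*sqrt(0.31/pi) = 0.3717
sigma_2 = 80 * 0.3717 = 29.74 MPa

29.74 MPa


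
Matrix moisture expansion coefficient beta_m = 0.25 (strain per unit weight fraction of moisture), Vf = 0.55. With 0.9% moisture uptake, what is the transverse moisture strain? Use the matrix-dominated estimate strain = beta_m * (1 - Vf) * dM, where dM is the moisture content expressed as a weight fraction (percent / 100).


dM = 0.9/100 = 0.009
strain = beta_m * (1-Vf) * dM = 0.25 * 0.45 * 0.009 = 0.0010125

0.0010125


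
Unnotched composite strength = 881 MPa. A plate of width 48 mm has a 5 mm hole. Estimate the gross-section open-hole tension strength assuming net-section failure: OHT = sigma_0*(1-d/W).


OHT = sigma_0*(1-d/W) = 881*(1-5/48) = 789.2 MPa

789.2 MPa


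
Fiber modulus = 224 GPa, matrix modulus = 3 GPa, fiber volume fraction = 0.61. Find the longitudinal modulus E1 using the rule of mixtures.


E1 = Ef*Vf + Em*(1-Vf) = 224*0.61 + 3*0.39 = 137.81 GPa

137.81 GPa


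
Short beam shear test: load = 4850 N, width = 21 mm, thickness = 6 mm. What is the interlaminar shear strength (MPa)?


ILSS = 3F/(4bh) = 3*4850/(4*21*6) = 28.87 MPa

28.87 MPa


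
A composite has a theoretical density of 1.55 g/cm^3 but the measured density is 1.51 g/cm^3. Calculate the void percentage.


Void% = (rho_theo - rho_actual)/rho_theo * 100 = (1.55 - 1.51)/1.55 * 100 = 2.58%

2.58%


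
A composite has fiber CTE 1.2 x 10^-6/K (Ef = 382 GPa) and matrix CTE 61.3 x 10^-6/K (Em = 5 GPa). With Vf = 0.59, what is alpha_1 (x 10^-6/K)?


E1 = Ef*Vf + Em*(1-Vf) = 227.43
alpha_1 = (alpha_f*Ef*Vf + alpha_m*Em*(1-Vf))/E1 = 1.74 x 10^-6/K

1.74 x 10^-6/K


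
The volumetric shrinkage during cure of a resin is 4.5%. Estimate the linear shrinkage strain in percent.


Linear shrinkage ≈ vol_shrink/3 = 4.5/3 = 1.5%

1.5%


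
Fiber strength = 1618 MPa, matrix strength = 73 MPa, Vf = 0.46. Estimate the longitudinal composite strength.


sigma_1 = sigma_f*Vf + sigma_m*(1-Vf) = 1618*0.46 + 73*0.54 = 783.7 MPa

783.7 MPa


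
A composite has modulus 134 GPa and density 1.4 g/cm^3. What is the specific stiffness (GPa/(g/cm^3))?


Specific stiffness = E/rho = 134/1.4 = 95.7 GPa/(g/cm^3)

95.7 GPa/(g/cm^3)


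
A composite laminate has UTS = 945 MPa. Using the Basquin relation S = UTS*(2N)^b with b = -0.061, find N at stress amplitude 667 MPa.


N = 0.5 * (S/UTS)^(1/b) = 0.5 * (667/945)^(1/-0.061) = 151.1457 cycles

151.1457 cycles


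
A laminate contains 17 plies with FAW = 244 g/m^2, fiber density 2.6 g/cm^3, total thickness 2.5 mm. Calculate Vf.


Vf = n * FAW / (rho_f * h * 1000) = 17 * 244 / (2.6 * 2.5 * 1000) = 0.6382

0.6382


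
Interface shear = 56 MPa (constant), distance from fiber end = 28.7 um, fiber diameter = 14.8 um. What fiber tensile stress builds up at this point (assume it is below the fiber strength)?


Force balance: sigma_f * (pi*d^2/4) = tau * (pi*d) * x  ->  sigma_f = 4 * tau * x / d
sigma_f = 4 * 56 * 28.7 / 14.8 = 434.4 MPa

434.4 MPa


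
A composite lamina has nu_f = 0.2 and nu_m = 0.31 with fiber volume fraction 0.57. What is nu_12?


nu_12 = nu_f*Vf + nu_m*(1-Vf) = 0.2*0.57 + 0.31*0.43 = 0.2473

0.2473


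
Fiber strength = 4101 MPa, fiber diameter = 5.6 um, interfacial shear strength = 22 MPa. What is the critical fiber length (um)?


Lc = sigma_f * d / (2 * tau_i) = 4101 * 5.6 / (2 * 22) = 521.9 um

521.9 um


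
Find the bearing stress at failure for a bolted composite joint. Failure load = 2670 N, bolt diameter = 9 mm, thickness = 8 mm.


sigma_br = F/(d*h) = 2670/(9*8) = 37.1 MPa

37.1 MPa


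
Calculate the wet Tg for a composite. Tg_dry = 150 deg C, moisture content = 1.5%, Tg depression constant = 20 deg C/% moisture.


Tg_wet = Tg_dry - k*moisture = 150 - 20*1.5 = 120.0 deg C

120.0 deg C


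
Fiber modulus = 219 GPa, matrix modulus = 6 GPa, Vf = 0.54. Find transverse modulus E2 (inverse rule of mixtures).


1/E2 = Vf/Ef + (1-Vf)/Em = 0.54/219 + 0.46/6
E2 = 12.64 GPa

12.64 GPa


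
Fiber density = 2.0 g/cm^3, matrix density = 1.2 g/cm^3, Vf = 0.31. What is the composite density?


rho_c = rho_f*Vf + rho_m*(1-Vf) = 2.0*0.31 + 1.2*0.69 = 1.448 g/cm^3

1.448 g/cm^3


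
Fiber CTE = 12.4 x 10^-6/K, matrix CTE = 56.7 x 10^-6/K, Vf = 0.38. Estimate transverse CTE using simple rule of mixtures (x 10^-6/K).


alpha_2 = alpha_f*Vf + alpha_m*(1-Vf) = 12.4*0.38 + 56.7*0.62 = 39.9 x 10^-6/K

39.9 x 10^-6/K


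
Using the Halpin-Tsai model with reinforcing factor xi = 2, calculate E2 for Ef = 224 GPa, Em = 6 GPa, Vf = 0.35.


eta = (Ef/Em - 1)/(Ef/Em + xi) = (37.3333 - 1)/(37.3333 + 2) = 0.9237
E2 = Em*(1+xi*eta*Vf)/(1-eta*Vf) = 14.6 GPa

14.6 GPa


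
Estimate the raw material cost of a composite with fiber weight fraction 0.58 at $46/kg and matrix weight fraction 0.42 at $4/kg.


Cost = cost_f*Wf + cost_m*Wm = 46*0.58 + 4*0.42 = $28.36/kg

$28.36/kg


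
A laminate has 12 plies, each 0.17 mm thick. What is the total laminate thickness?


h = n * t_ply = 12 * 0.17 = 2.04 mm

2.04 mm


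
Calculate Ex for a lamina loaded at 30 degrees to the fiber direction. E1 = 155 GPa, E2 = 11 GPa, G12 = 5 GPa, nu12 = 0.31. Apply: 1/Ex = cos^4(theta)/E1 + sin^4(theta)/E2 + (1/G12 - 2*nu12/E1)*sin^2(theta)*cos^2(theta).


cos^4(30) = 0.5625, sin^4(30) = 0.0625, sin^2(30)*cos^2(30) = 0.1875
1/G12 - 2*nu12/E1 = 1/5 - 2*0.31/155 = 0.196 GPa^-1
1/Ex = 0.5625/155 + 0.0625/11 + 0.196*0.1875 = 0.0460609 GPa^-1
Ex = 21.71 GPa

21.71 GPa


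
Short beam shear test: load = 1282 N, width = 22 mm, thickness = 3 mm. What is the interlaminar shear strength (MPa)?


ILSS = 3F/(4bh) = 3*1282/(4*22*3) = 14.57 MPa

14.57 MPa


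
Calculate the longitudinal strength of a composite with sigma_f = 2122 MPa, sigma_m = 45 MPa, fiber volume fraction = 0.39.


sigma_1 = sigma_f*Vf + sigma_m*(1-Vf) = 2122*0.39 + 45*0.61 = 855.0 MPa

855.0 MPa


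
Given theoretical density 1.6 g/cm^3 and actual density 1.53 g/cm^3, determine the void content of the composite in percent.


Void% = (rho_theo - rho_actual)/rho_theo * 100 = (1.6 - 1.53)/1.6 * 100 = 4.38%

4.38%


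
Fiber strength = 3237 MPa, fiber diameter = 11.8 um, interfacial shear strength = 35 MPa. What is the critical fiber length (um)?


Lc = sigma_f * d / (2 * tau_i) = 3237 * 11.8 / (2 * 35) = 545.7 um

545.7 um


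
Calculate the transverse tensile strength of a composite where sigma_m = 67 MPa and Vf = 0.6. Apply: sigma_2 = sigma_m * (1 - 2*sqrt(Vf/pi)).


factor = 1 - 2*sqrt(0.6/pi) = 0.126
sigma_2 = 67 * 0.126 = 8.44 MPa

8.44 MPa


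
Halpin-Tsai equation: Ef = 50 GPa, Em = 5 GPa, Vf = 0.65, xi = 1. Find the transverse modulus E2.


eta = (Ef/Em - 1)/(Ef/Em + xi) = (10.0 - 1)/(10.0 + 1) = 0.8182
E2 = Em*(1+xi*eta*Vf)/(1-eta*Vf) = 16.36 GPa

16.36 GPa


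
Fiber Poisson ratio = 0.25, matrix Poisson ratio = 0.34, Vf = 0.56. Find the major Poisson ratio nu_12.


nu_12 = nu_f*Vf + nu_m*(1-Vf) = 0.25*0.56 + 0.34*0.44 = 0.2896

0.2896


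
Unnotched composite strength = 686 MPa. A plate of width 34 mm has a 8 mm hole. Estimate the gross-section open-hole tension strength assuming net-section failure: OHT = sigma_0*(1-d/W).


OHT = sigma_0*(1-d/W) = 686*(1-8/34) = 524.6 MPa

524.6 MPa


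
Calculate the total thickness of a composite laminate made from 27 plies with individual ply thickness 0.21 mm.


h = n * t_ply = 27 * 0.21 = 5.67 mm

5.67 mm


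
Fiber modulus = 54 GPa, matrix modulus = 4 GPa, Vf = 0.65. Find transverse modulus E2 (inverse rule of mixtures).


1/E2 = Vf/Ef + (1-Vf)/Em = 0.65/54 + 0.35/4
E2 = 10.05 GPa

10.05 GPa


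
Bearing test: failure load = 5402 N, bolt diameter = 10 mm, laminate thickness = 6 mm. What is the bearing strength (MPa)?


sigma_br = F/(d*h) = 5402/(10*6) = 90.0 MPa

90.0 MPa


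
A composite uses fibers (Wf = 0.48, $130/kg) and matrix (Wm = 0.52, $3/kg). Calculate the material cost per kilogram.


Cost = cost_f*Wf + cost_m*Wm = 130*0.48 + 3*0.52 = $63.96/kg

$63.96/kg


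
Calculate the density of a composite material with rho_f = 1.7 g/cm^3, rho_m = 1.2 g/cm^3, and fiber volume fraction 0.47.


rho_c = rho_f*Vf + rho_m*(1-Vf) = 1.7*0.47 + 1.2*0.53 = 1.435 g/cm^3

1.435 g/cm^3


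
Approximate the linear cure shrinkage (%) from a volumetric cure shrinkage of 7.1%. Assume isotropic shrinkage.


Linear shrinkage ≈ vol_shrink/3 = 7.1/3 = 2.367%

2.367%


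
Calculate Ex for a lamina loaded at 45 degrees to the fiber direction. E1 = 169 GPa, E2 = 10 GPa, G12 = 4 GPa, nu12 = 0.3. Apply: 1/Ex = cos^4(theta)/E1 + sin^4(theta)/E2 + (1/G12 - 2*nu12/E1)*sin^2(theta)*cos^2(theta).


cos^4(45) = 0.25, sin^4(45) = 0.25, sin^2(45)*cos^2(45) = 0.25
1/G12 - 2*nu12/E1 = 1/4 - 2*0.3/169 = 0.24645 GPa^-1
1/Ex = 0.25/169 + 0.25/10 + 0.24645*0.25 = 0.0880917 GPa^-1
Ex = 11.35 GPa

11.35 GPa


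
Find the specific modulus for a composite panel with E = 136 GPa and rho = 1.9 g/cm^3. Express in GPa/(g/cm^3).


Specific stiffness = E/rho = 136/1.9 = 71.6 GPa/(g/cm^3)

71.6 GPa/(g/cm^3)


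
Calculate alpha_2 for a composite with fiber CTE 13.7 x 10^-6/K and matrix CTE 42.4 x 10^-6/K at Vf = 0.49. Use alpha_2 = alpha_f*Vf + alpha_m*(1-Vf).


alpha_2 = alpha_f*Vf + alpha_m*(1-Vf) = 13.7*0.49 + 42.4*0.51 = 28.3 x 10^-6/K

28.3 x 10^-6/K


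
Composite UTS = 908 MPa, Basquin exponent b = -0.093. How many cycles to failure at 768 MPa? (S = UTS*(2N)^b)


N = 0.5 * (S/UTS)^(1/b) = 0.5 * (768/908)^(1/-0.093) = 3.0266 cycles

3.0266 cycles


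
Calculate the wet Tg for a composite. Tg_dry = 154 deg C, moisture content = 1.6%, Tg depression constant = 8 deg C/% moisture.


Tg_wet = Tg_dry - k*moisture = 154 - 8*1.6 = 141.2 deg C

141.2 deg C


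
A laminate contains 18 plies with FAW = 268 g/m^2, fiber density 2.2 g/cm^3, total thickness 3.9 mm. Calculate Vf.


Vf = n * FAW / (rho_f * h * 1000) = 18 * 268 / (2.2 * 3.9 * 1000) = 0.5622

0.5622


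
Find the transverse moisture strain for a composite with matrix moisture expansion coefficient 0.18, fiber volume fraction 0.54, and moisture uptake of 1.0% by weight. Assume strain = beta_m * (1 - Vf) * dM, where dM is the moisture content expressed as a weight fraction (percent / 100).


dM = 1.0/100 = 0.01
strain = beta_m * (1-Vf) * dM = 0.18 * 0.46 * 0.01 = 0.000828

0.000828


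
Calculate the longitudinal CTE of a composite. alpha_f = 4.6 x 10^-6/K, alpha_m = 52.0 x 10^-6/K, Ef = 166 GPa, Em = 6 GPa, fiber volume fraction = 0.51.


E1 = Ef*Vf + Em*(1-Vf) = 87.6
alpha_1 = (alpha_f*Ef*Vf + alpha_m*Em*(1-Vf))/E1 = 6.19 x 10^-6/K

6.19 x 10^-6/K


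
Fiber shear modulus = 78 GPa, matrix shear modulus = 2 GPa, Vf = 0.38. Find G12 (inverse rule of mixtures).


1/G12 = Vf/Gf + (1-Vf)/Gm = 0.38/78 + 0.62/2
G12 = 3.18 GPa

3.18 GPa


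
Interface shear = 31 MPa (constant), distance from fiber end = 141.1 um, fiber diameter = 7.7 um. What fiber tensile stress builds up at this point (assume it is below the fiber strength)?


Force balance: sigma_f * (pi*d^2/4) = tau * (pi*d) * x  ->  sigma_f = 4 * tau * x / d
sigma_f = 4 * 31 * 141.1 / 7.7 = 2272.3 MPa

2272.3 MPa


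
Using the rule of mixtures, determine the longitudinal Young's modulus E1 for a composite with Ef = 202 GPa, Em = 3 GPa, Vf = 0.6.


E1 = Ef*Vf + Em*(1-Vf) = 202*0.6 + 3*0.4 = 122.4 GPa

122.4 GPa


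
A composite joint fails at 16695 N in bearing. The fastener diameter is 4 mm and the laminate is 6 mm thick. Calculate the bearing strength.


sigma_br = F/(d*h) = 16695/(4*6) = 695.6 MPa

695.6 MPa


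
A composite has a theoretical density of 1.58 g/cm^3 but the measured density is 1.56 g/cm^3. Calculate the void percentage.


Void% = (rho_theo - rho_actual)/rho_theo * 100 = (1.58 - 1.56)/1.58 * 100 = 1.27%

1.27%


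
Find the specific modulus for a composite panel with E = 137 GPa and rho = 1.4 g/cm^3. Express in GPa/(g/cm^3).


Specific stiffness = E/rho = 137/1.4 = 97.9 GPa/(g/cm^3)

97.9 GPa/(g/cm^3)


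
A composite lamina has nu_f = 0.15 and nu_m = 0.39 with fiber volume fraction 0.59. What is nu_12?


nu_12 = nu_f*Vf + nu_m*(1-Vf) = 0.15*0.59 + 0.39*0.41 = 0.2484

0.2484


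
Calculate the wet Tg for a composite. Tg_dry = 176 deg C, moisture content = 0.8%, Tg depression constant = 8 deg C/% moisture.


Tg_wet = Tg_dry - k*moisture = 176 - 8*0.8 = 169.6 deg C

169.6 deg C


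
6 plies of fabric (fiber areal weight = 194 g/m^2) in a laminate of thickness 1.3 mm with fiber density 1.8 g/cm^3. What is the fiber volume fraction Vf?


Vf = n * FAW / (rho_f * h * 1000) = 6 * 194 / (1.8 * 1.3 * 1000) = 0.4974

0.4974


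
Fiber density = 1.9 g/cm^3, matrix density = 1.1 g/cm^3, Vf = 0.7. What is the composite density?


rho_c = rho_f*Vf + rho_m*(1-Vf) = 1.9*0.7 + 1.1*0.3 = 1.66 g/cm^3

1.66 g/cm^3


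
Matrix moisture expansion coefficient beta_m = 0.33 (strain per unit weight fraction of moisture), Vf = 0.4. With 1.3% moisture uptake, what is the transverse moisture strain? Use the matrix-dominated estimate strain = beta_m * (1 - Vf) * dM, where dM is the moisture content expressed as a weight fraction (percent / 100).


dM = 1.3/100 = 0.013
strain = beta_m * (1-Vf) * dM = 0.33 * 0.6 * 0.013 = 0.002574

0.002574


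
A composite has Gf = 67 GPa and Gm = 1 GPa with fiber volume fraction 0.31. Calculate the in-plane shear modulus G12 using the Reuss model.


1/G12 = Vf/Gf + (1-Vf)/Gm = 0.31/67 + 0.69/1
G12 = 1.44 GPa

1.44 GPa


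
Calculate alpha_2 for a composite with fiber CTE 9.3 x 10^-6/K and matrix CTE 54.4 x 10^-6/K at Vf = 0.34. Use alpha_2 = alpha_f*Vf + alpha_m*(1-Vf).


alpha_2 = alpha_f*Vf + alpha_m*(1-Vf) = 9.3*0.34 + 54.4*0.66 = 39.1 x 10^-6/K

39.1 x 10^-6/K


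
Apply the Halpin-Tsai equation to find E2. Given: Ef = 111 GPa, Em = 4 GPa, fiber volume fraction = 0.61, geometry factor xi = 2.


eta = (Ef/Em - 1)/(Ef/Em + xi) = (27.75 - 1)/(27.75 + 2) = 0.8992
E2 = Em*(1+xi*eta*Vf)/(1-eta*Vf) = 18.58 GPa

18.58 GPa


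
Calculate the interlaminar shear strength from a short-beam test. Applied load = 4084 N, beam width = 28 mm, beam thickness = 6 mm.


ILSS = 3F/(4bh) = 3*4084/(4*28*6) = 18.23 MPa

18.23 MPa


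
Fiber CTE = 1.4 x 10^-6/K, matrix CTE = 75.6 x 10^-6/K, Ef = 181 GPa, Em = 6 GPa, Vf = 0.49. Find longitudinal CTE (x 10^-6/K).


E1 = Ef*Vf + Em*(1-Vf) = 91.75
alpha_1 = (alpha_f*Ef*Vf + alpha_m*Em*(1-Vf))/E1 = 3.87 x 10^-6/K

3.87 x 10^-6/K


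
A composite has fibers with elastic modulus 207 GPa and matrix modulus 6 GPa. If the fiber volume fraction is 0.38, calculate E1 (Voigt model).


E1 = Ef*Vf + Em*(1-Vf) = 207*0.38 + 6*0.62 = 82.38 GPa

82.38 GPa


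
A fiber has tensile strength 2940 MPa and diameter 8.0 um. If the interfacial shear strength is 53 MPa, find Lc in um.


Lc = sigma_f * d / (2 * tau_i) = 2940 * 8.0 / (2 * 53) = 221.9 um

221.9 um


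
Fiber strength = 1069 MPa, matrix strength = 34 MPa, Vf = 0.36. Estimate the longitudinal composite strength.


sigma_1 = sigma_f*Vf + sigma_m*(1-Vf) = 1069*0.36 + 34*0.64 = 406.6 MPa

406.6 MPa


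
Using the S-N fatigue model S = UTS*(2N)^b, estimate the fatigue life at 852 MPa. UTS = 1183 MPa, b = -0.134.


N = 0.5 * (S/UTS)^(1/b) = 0.5 * (852/1183)^(1/-0.134) = 5.7908 cycles

5.7908 cycles


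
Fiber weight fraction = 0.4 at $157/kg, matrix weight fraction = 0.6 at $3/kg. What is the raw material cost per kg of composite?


Cost = cost_f*Wf + cost_m*Wm = 157*0.4 + 3*0.6 = $64.6/kg

$64.6/kg


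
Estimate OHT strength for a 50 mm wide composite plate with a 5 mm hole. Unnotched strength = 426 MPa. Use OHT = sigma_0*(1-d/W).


OHT = sigma_0*(1-d/W) = 426*(1-5/50) = 383.4 MPa

383.4 MPa


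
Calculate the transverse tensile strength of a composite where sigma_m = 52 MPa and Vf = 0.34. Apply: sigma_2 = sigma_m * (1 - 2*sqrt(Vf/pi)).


factor = 1 - 2*sqrt(0.34/pi) = 0.342
sigma_2 = 52 * 0.342 = 17.79 MPa

17.79 MPa


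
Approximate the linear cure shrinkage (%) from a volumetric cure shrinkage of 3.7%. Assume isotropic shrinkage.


Linear shrinkage ≈ vol_shrink/3 = 3.7/3 = 1.233%

1.233%


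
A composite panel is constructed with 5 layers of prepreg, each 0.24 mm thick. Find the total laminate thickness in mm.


h = n * t_ply = 5 * 0.24 = 1.2 mm

1.2 mm


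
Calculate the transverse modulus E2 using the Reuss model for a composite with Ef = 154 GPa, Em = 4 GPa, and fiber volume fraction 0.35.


1/E2 = Vf/Ef + (1-Vf)/Em = 0.35/154 + 0.65/4
E2 = 6.07 GPa

6.07 GPa


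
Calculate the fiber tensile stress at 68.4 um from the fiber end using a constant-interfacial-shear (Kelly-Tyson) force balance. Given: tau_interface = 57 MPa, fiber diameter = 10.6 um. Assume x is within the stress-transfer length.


Force balance: sigma_f * (pi*d^2/4) = tau * (pi*d) * x  ->  sigma_f = 4 * tau * x / d
sigma_f = 4 * 57 * 68.4 / 10.6 = 1471.2 MPa

1471.2 MPa


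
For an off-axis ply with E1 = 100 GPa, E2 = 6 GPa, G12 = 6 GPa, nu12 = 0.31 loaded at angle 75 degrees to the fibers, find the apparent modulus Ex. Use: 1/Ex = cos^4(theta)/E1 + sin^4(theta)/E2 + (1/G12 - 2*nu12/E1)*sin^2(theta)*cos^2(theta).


cos^4(75) = 0.004487, sin^4(75) = 0.870513, sin^2(75)*cos^2(75) = 0.0625
1/G12 - 2*nu12/E1 = 1/6 - 2*0.31/100 = 0.160467 GPa^-1
1/Ex = 0.004487/100 + 0.870513/6 + 0.160467*0.0625 = 0.1551595 GPa^-1
Ex = 6.44 GPa

6.44 GPa


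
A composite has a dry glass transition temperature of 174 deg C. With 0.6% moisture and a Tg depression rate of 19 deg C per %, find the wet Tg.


Tg_wet = Tg_dry - k*moisture = 174 - 19*0.6 = 162.6 deg C

162.6 deg C


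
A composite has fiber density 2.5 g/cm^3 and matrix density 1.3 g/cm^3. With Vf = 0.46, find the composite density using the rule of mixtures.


rho_c = rho_f*Vf + rho_m*(1-Vf) = 2.5*0.46 + 1.3*0.54 = 1.852 g/cm^3

1.852 g/cm^3


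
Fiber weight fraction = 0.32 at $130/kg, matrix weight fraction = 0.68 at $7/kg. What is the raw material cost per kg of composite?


Cost = cost_f*Wf + cost_m*Wm = 130*0.32 + 7*0.68 = $46.36/kg

$46.36/kg


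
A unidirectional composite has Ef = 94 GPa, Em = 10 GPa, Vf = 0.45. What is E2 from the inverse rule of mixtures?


1/E2 = Vf/Ef + (1-Vf)/Em = 0.45/94 + 0.55/10
E2 = 16.73 GPa

16.73 GPa


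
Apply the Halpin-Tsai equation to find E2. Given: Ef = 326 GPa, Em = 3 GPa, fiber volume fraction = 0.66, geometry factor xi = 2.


eta = (Ef/Em - 1)/(Ef/Em + xi) = (108.6667 - 1)/(108.6667 + 2) = 0.9729
E2 = Em*(1+xi*eta*Vf)/(1-eta*Vf) = 19.15 GPa

19.15 GPa


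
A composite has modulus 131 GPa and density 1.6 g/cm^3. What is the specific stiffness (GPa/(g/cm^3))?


Specific stiffness = E/rho = 131/1.6 = 81.9 GPa/(g/cm^3)

81.9 GPa/(g/cm^3)


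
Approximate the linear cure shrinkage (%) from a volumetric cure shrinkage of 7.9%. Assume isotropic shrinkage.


Linear shrinkage ≈ vol_shrink/3 = 7.9/3 = 2.633%

2.633%


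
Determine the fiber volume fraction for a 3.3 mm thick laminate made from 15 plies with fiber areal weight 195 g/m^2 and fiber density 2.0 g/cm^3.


Vf = n * FAW / (rho_f * h * 1000) = 15 * 195 / (2.0 * 3.3 * 1000) = 0.4432

0.4432


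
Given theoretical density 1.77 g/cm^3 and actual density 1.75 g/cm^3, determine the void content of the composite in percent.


Void% = (rho_theo - rho_actual)/rho_theo * 100 = (1.77 - 1.75)/1.77 * 100 = 1.13%

1.13%


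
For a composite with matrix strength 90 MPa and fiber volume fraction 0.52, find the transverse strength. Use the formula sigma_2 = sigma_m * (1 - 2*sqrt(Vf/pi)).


factor = 1 - 2*sqrt(0.52/pi) = 0.1863
sigma_2 = 90 * 0.1863 = 16.77 MPa

16.77 MPa


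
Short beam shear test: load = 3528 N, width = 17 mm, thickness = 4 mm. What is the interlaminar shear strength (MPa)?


ILSS = 3F/(4bh) = 3*3528/(4*17*4) = 38.91 MPa

38.91 MPa


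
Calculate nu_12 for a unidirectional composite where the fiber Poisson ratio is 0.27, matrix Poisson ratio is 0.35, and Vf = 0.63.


nu_12 = nu_f*Vf + nu_m*(1-Vf) = 0.27*0.63 + 0.35*0.37 = 0.2996

0.2996


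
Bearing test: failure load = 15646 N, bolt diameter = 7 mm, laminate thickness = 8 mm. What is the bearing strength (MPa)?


sigma_br = F/(d*h) = 15646/(7*8) = 279.4 MPa

279.4 MPa


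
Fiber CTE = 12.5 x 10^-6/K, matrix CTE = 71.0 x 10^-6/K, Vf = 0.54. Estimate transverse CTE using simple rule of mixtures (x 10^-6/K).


alpha_2 = alpha_f*Vf + alpha_m*(1-Vf) = 12.5*0.54 + 71.0*0.46 = 39.4 x 10^-6/K

39.4 x 10^-6/K


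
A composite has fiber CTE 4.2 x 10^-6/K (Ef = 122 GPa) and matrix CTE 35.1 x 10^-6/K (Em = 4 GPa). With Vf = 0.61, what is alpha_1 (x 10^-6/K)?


E1 = Ef*Vf + Em*(1-Vf) = 75.98
alpha_1 = (alpha_f*Ef*Vf + alpha_m*Em*(1-Vf))/E1 = 4.83 x 10^-6/K

4.83 x 10^-6/K


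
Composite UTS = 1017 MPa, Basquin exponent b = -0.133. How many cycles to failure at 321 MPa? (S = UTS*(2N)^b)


N = 0.5 * (S/UTS)^(1/b) = 0.5 * (321/1017)^(1/-0.133) = 2914.0919 cycles

2914.0919 cycles


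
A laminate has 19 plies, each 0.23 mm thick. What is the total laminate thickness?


h = n * t_ply = 19 * 0.23 = 4.37 mm

4.37 mm


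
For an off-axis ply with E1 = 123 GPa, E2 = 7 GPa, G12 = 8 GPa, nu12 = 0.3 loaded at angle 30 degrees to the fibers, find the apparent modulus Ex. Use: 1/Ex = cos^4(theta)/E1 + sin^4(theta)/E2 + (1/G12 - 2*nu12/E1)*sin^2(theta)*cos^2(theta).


cos^4(30) = 0.5625, sin^4(30) = 0.0625, sin^2(30)*cos^2(30) = 0.1875
1/G12 - 2*nu12/E1 = 1/8 - 2*0.3/123 = 0.120122 GPa^-1
1/Ex = 0.5625/123 + 0.0625/7 + 0.120122*0.1875 = 0.0360246 GPa^-1
Ex = 27.76 GPa

27.76 GPa


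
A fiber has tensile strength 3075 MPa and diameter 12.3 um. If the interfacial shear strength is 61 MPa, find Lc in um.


Lc = sigma_f * d / (2 * tau_i) = 3075 * 12.3 / (2 * 61) = 310.0 um

310.0 um


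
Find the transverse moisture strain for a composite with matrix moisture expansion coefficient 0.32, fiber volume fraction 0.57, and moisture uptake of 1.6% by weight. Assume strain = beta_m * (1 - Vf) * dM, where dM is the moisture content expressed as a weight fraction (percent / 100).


dM = 1.6/100 = 0.016
strain = beta_m * (1-Vf) * dM = 0.32 * 0.43 * 0.016 = 0.0022016

0.0022016


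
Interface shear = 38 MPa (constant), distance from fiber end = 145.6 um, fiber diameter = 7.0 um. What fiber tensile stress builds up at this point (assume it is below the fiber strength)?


Force balance: sigma_f * (pi*d^2/4) = tau * (pi*d) * x  ->  sigma_f = 4 * tau * x / d
sigma_f = 4 * 38 * 145.6 / 7.0 = 3161.6 MPa

3161.6 MPa


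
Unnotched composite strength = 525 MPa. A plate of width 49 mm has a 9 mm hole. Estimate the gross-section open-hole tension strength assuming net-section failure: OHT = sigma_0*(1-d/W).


OHT = sigma_0*(1-d/W) = 525*(1-9/49) = 428.6 MPa

428.6 MPa


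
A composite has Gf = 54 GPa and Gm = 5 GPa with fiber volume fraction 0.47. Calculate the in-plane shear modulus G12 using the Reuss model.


1/G12 = Vf/Gf + (1-Vf)/Gm = 0.47/54 + 0.53/5
G12 = 8.72 GPa

8.72 GPa


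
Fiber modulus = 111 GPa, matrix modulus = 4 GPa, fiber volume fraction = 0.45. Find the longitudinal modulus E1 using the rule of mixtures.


E1 = Ef*Vf + Em*(1-Vf) = 111*0.45 + 4*0.55 = 52.15 GPa

52.15 GPa


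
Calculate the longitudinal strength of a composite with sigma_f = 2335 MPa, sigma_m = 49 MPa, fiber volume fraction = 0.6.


sigma_1 = sigma_f*Vf + sigma_m*(1-Vf) = 2335*0.6 + 49*0.4 = 1420.6 MPa

1420.6 MPa


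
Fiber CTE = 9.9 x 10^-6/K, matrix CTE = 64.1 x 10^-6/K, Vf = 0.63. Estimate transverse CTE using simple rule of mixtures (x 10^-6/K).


alpha_2 = alpha_f*Vf + alpha_m*(1-Vf) = 9.9*0.63 + 64.1*0.37 = 30.0 x 10^-6/K

30.0 x 10^-6/K


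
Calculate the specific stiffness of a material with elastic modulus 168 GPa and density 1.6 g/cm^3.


Specific stiffness = E/rho = 168/1.6 = 105.0 GPa/(g/cm^3)

105.0 GPa/(g/cm^3)


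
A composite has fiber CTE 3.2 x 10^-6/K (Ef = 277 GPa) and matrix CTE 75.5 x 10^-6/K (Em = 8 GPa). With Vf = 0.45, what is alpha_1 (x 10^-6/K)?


E1 = Ef*Vf + Em*(1-Vf) = 129.05
alpha_1 = (alpha_f*Ef*Vf + alpha_m*Em*(1-Vf))/E1 = 5.67 x 10^-6/K

5.67 x 10^-6/K


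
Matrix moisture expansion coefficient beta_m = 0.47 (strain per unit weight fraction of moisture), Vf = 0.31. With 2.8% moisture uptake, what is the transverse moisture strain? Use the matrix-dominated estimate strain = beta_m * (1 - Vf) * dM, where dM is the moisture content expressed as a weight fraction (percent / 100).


dM = 2.8/100 = 0.028
strain = beta_m * (1-Vf) * dM = 0.47 * 0.69 * 0.028 = 0.0090804

0.0090804


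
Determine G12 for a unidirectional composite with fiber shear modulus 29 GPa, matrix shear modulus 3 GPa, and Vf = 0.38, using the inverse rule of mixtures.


1/G12 = Vf/Gf + (1-Vf)/Gm = 0.38/29 + 0.62/3
G12 = 4.55 GPa

4.55 GPa


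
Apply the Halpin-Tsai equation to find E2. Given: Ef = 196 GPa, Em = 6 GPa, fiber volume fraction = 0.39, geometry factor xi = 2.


eta = (Ef/Em - 1)/(Ef/Em + xi) = (32.6667 - 1)/(32.6667 + 2) = 0.9135
E2 = Em*(1+xi*eta*Vf)/(1-eta*Vf) = 15.96 GPa

15.96 GPa


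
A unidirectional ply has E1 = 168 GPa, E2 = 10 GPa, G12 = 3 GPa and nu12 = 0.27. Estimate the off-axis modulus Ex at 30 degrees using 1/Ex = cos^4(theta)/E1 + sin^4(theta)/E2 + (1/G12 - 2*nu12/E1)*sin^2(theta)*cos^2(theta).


cos^4(30) = 0.5625, sin^4(30) = 0.0625, sin^2(30)*cos^2(30) = 0.1875
1/G12 - 2*nu12/E1 = 1/3 - 2*0.27/168 = 0.330119 GPa^-1
1/Ex = 0.5625/168 + 0.0625/10 + 0.330119*0.1875 = 0.0714955 GPa^-1
Ex = 13.99 GPa

13.99 GPa


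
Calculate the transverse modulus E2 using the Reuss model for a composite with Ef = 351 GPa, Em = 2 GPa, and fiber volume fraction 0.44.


1/E2 = Vf/Ef + (1-Vf)/Em = 0.44/351 + 0.56/2
E2 = 3.56 GPa

3.56 GPa


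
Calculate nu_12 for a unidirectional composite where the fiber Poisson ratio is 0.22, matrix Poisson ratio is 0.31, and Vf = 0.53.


nu_12 = nu_f*Vf + nu_m*(1-Vf) = 0.22*0.53 + 0.31*0.47 = 0.2623

0.2623


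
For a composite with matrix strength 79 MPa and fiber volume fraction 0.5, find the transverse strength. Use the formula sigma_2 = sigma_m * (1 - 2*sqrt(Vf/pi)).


factor = 1 - 2*sqrt(0.5/pi) = 0.2021
sigma_2 = 79 * 0.2021 = 15.97 MPa

15.97 MPa


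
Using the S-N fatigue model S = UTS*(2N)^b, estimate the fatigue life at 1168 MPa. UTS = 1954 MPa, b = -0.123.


N = 0.5 * (S/UTS)^(1/b) = 0.5 * (1168/1954)^(1/-0.123) = 32.8016 cycles

32.8016 cycles


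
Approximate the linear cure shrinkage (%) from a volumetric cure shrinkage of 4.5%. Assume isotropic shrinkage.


Linear shrinkage ≈ vol_shrink/3 = 4.5/3 = 1.5%

1.5%


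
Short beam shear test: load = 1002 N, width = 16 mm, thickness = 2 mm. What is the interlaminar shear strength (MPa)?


ILSS = 3F/(4bh) = 3*1002/(4*16*2) = 23.48 MPa

23.48 MPa


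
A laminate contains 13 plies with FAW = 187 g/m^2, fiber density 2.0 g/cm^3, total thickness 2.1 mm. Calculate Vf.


Vf = n * FAW / (rho_f * h * 1000) = 13 * 187 / (2.0 * 2.1 * 1000) = 0.5788

0.5788


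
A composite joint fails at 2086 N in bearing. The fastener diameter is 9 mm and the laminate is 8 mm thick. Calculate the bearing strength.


sigma_br = F/(d*h) = 2086/(9*8) = 29.0 MPa

29.0 MPa


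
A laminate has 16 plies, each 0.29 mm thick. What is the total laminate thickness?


h = n * t_ply = 16 * 0.29 = 4.64 mm

4.64 mm


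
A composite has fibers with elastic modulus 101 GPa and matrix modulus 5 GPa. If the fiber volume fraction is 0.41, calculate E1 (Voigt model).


E1 = Ef*Vf + Em*(1-Vf) = 101*0.41 + 5*0.59 = 44.36 GPa

44.36 GPa


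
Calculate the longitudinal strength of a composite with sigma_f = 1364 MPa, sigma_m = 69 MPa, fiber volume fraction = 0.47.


sigma_1 = sigma_f*Vf + sigma_m*(1-Vf) = 1364*0.47 + 69*0.53 = 677.7 MPa

677.7 MPa


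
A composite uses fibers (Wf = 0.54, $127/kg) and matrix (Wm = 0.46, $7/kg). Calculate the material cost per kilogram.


Cost = cost_f*Wf + cost_m*Wm = 127*0.54 + 7*0.46 = $71.8/kg

$71.8/kg


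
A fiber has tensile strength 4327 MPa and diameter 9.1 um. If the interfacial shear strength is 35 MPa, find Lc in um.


Lc = sigma_f * d / (2 * tau_i) = 4327 * 9.1 / (2 * 35) = 562.5 um

562.5 um


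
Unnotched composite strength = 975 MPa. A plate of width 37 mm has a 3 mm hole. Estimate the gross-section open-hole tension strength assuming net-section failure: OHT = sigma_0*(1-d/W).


OHT = sigma_0*(1-d/W) = 975*(1-3/37) = 895.9 MPa

895.9 MPa


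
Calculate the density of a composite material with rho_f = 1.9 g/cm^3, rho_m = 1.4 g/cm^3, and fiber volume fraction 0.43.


rho_c = rho_f*Vf + rho_m*(1-Vf) = 1.9*0.43 + 1.4*0.57 = 1.615 g/cm^3

1.615 g/cm^3


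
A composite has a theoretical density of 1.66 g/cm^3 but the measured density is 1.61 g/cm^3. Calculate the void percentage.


Void% = (rho_theo - rho_actual)/rho_theo * 100 = (1.66 - 1.61)/1.66 * 100 = 3.01%

3.01%


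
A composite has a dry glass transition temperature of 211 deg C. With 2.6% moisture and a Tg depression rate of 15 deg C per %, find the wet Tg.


Tg_wet = Tg_dry - k*moisture = 211 - 15*2.6 = 172.0 deg C

172.0 deg C


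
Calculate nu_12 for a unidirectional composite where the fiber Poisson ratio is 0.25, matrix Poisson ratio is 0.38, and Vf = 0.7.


nu_12 = nu_f*Vf + nu_m*(1-Vf) = 0.25*0.7 + 0.38*0.3 = 0.289

0.289


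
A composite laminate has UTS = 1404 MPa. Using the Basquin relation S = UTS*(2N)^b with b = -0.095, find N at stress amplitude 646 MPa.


N = 0.5 * (S/UTS)^(1/b) = 0.5 * (646/1404)^(1/-0.095) = 1769.1113 cycles

1769.1113 cycles


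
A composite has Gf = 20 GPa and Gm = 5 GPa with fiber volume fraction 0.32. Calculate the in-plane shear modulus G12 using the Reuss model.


1/G12 = Vf/Gf + (1-Vf)/Gm = 0.32/20 + 0.68/5
G12 = 6.58 GPa

6.58 GPa


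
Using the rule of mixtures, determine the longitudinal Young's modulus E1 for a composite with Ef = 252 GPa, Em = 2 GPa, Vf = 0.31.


E1 = Ef*Vf + Em*(1-Vf) = 252*0.31 + 2*0.69 = 79.5 GPa

79.5 GPa


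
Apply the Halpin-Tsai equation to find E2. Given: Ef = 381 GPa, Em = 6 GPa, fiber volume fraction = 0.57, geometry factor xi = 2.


eta = (Ef/Em - 1)/(Ef/Em + xi) = (63.5 - 1)/(63.5 + 2) = 0.9542
E2 = Em*(1+xi*eta*Vf)/(1-eta*Vf) = 27.46 GPa

27.46 GPa


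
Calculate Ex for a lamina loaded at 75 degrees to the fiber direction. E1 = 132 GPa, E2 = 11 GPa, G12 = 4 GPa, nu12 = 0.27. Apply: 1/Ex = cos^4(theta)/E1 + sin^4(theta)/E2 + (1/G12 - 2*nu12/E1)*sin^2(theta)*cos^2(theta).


cos^4(75) = 0.004487, sin^4(75) = 0.870513, sin^2(75)*cos^2(75) = 0.0625
1/G12 - 2*nu12/E1 = 1/4 - 2*0.27/132 = 0.245909 GPa^-1
1/Ex = 0.004487/132 + 0.870513/11 + 0.245909*0.0625 = 0.0945408 GPa^-1
Ex = 10.58 GPa

10.58 GPa


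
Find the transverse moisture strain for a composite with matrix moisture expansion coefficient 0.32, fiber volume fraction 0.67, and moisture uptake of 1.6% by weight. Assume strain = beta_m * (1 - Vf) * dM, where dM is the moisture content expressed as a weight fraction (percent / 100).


dM = 1.6/100 = 0.016
strain = beta_m * (1-Vf) * dM = 0.32 * 0.33 * 0.016 = 0.0016896

0.0016896
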